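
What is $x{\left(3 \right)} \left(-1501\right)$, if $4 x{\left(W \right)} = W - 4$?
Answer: $\frac{1501}{4} \approx 375.25$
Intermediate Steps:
$x{\left(W \right)} = -1 + \frac{W}{4}$ ($x{\left(W \right)} = \frac{W - 4}{4} = \frac{-4 + W}{4} = -1 + \frac{W}{4}$)
$x{\left(3 \right)} \left(-1501\right) = \left(-1 + \frac{1}{4} \cdot 3\right) \left(-1501\right) = \left(-1 + \frac{3}{4}\right) \left(-1501\right) = \left(- \frac{1}{4}\right) \left(-1501\right) = \frac{1501}{4}$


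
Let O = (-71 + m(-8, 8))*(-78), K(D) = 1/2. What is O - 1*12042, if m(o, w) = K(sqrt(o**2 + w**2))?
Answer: -6543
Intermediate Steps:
K(D) = 1/2
m(o, w) = 1/2
O = 5499 (O = (-71 + 1/2)*(-78) = -141/2*(-78) = 5499)
O - 1*12042 = 5499 - 1*12042 = 5499 - 12042 = -6543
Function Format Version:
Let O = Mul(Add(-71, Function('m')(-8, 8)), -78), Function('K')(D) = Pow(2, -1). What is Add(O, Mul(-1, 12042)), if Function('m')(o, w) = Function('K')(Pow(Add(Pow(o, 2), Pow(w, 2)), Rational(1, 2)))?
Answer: -6543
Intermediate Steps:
Function('K')(D) = Rational(1, 2)
Function('m')(o, w) = Rational(1, 2)
O = 5499 (O = Mul(Add(-71, Rational(1, 2)), -78) = Mul(Rational(-141, 2), -78) = 5499)
Add(O, Mul(-1, 12042)) = Add(5499, Mul(-1, 12042)) = Add(5499, -12042) = -6543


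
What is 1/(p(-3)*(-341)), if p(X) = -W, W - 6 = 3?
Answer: 1/3069 ≈ 0.00032584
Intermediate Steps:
W = 9 (W = 6 + 3 = 9)
p(X) = -9 (p(X) = -1*9 = -9)
1/(p(-3)*(-341)) = 1/(-9*(-341)) = 1/3069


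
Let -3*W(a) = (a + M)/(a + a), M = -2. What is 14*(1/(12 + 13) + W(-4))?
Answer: -147/50 ≈ -2.9400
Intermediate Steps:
W(a) = -(-2 + a)/(6*a) (W(a) = -(a - 2)/(3*(a + a)) = -(-2 + a)/(3*(2*a)) = -(-2 + a)*1/(2*a)/3 = -(-2 + a)/(6*a))
14*(1/(12 + 13) + W(-4)) = 14*(1/(12 + 13) + (1/6)*(2 - 1*(-4))/(-4)) = 14*(1/25 + (1/6)*(-1/4)*(2 + 4)) = 14*(1/25 + (1/6)*(-1/4)*6) = 14*(1/25 - 1/4) = 14*(-21/100) = -147/50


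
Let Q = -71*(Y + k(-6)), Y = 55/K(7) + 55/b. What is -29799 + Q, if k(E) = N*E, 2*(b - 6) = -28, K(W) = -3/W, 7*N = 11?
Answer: -3281003/168 ≈ -19530.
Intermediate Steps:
N = 11/7 (N = (⅐)*11 = 11/7 ≈ 1.5714)
b = -8 (b = 6 + (½)*(-28) = 6 - 14 = -8)
Y = -3245/24 (Y = 55/((-3/7)) + 55/(-8) = 55/((-3*⅐)) + 55*(-⅛) = 55/(-3/7) - 55/8 = 55*(-7/3) - 55/8 = -385/3 - 55/8 = -3245/24 ≈ -135.21)
k(E) = 11*E/7
Q = 1725229/168 (Q = -71*(-3245/24 + (11/7)*(-6)) = -71*(-3245/24 - 66/7) = -71*(-24299/168) = 1725229/168 ≈ 10269.)
-29799 + Q = -29799 + 1725229/168 = -3281003/168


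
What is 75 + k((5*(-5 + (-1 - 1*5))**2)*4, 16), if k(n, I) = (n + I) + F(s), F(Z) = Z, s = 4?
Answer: 2515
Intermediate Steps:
k(n, I) = 4 + I + n (k(n, I) = (n + I) + 4 = (I + n) + 4 = 4 + I + n)
75 + k((5*(-5 + (-1 - 1*5))**2)*4, 16) = 75 + (4 + 16 + (5*(-5 + (-1 - 1*5))**2)*4) = 75 + (4 + 16 + (5*(-5 + (-1 - 5))**2)*4) = 75 + (4 + 16 + (5*(-5 - 6)**2)*4) = 75 + (4 + 16 + (5*(-11)**2)*4) = 75 + (4 + 16 + (5*121)*4) = 75 + (4 + 16 + 605*4) = 75 + (4 + 16 + 2420) = 75 + 2440 = 2515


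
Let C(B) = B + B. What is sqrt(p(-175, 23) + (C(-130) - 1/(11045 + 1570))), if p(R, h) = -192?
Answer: I*sqrt(85529715)/435 ≈ 21.26*I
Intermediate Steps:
C(B) = 2*B
sqrt(p(-175, 23) + (C(-130) - 1/(11045 + 1570))) = sqrt(-192 + (2*(-130) - 1/(11045 + 1570))) = sqrt(-192 + (-260 - 1/12615)) = sqrt(-192 - 3279901/12615) = sqrt(-5701981/12615) = I*sqrt(85529715)/435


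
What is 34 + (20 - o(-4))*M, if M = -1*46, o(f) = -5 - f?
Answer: -932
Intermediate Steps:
M = -46
34 + (20 - o(-4))*M = 34 + (20 - (-5 - 1*(-4)))*(-46) = 34 + (20 - (-5 + 4))*(-46) = 34 + (20 - 1*(-1))*(-46) = 34 + (20 + 1)*(-46) = 34 + 21*(-46) = 34 - 966 = -932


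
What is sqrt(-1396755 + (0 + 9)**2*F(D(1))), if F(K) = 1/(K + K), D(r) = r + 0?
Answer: 3*I*sqrt(620762)/2 ≈ 1181.8*I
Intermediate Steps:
D(r) = r
F(K) = 1/(2*K)
sqrt(-1396755 + (0 + 9)**2*F(D(1))) = sqrt(-1396755 + (0 + 9)**2*((1/2)/1)) = sqrt(-1396755 + 9**2*((1/2)*1)) = sqrt(-1396755 + 81*(1/2)) = sqrt(-1396755 + 81/2) = sqrt(-2793429/2) = 3*I*sqrt(620762)/2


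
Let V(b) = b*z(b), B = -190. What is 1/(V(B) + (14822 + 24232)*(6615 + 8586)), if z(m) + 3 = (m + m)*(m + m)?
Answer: 1/566224424 ≈ 1.7661e-9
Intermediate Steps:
z(m) = -3 + 4*m² (z(m) = -3 + (m + m)*(m + m) = -3 + (2*m)*(2*m) = -3 + 4*m²)
V(b) = b*(-3 + 4*b²)
1/(V(B) + (14822 + 24232)*(6615 + 8586)) = 1/(-190*(-3 + 4*(-190)²) + (14822 + 24232)*(6615 + 8586)) = 1/(-190*(-3 + 4*36100) + 39054*15201) = 1/(-190*(-3 + 144400) + 593659854) = 1/(-190*144397 + 593659854) = 1/(-27435430 + 593659854) = 1/566224424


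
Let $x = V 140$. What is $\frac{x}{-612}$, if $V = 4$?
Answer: $- \frac{140}{153} \approx -0.91503$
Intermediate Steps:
$x = 560$ ($x = 4 \cdot 140 = 560$)
$\frac{x}{-612} = \frac{560}{-612} = 560 \left(- \frac{1}{612}\right) = - \frac{140}{153}$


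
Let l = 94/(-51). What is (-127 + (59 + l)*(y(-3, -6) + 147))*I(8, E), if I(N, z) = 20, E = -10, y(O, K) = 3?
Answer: 2871820/17 ≈ 1.6893e+5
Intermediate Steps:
l = -94/51 (l = 94*(-1/51) = -94/51 ≈ -1.8431)
(-127 + (59 + l)*(y(-3, -6) + 147))*I(8, E) = (-127 + (59 - 94/51)*(3 + 147))*20 = (-127 + (2915/51)*150)*20 = (-127 + 145750/17)*20 = (143591/17)*20 = 2871820/17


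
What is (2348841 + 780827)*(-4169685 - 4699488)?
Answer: -27757566924564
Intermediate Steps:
(2348841 + 780827)*(-4169685 - 4699488) = 3129668*(-8869173) = -27757566924564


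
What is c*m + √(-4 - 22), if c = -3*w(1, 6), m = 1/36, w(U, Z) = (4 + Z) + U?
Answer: -11/12 + I*√26 ≈ -0.91667 + 5.099*I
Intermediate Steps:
w(U, Z) = 4 + U + Z
m = 1/36 ≈ 0.027778
c = -33 (c = -3*(4 + 1 + 6) = -3*11 = -33)
c*m + √(-4 - 22) = -33*1/36 + √(-4 - 22) = -11/12 + √(-26) = -11/12 + I*√26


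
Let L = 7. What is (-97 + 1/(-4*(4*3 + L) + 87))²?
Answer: 1136356/121 ≈ 9391.4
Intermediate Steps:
(-97 + 1/(-4*(4*3 + L) + 87))² = (-97 + 1/(-4*(4*3 + 7) + 87))² = (-97 + 1/(-4*(12 + 7) + 87))² = (-97 + 1/(-4*19 + 87))² = (-97 + 1/(-76 + 87))² = (-97 + 1/11)² = (-1066/11)² = 1136356/121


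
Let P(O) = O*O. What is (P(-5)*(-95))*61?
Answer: -144875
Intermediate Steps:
P(O) = O²
(P(-5)*(-95))*61 = ((-5)²*(-95))*61 = (25*(-95))*61 = -2375*61 = -144875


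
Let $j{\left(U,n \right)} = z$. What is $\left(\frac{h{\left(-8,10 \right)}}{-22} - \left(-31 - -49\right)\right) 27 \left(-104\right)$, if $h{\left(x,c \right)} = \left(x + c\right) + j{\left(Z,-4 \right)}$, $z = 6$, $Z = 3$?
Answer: $\frac{567216}{11} \approx 51565.0$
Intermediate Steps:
$j{\left(U,n \right)} = 6$
$h{\left(x,c \right)} = 6 + c + x$ ($h{\left(x,c \right)} = \left(x + c\right) + 6 = \left(c + x\right) + 6 = 6 + c + x$)
$\left(\frac{h{\left(-8,10 \right)}}{-22} - \left(-31 - -49\right)\right) 27 \left(-104\right) = \left(\frac{6 + 10 - 8}{-22} - \left(-31 - -49\right)\right) 27 \left(-104\right) = \left(8 \left(- \frac{1}{22}\right) - \left(-31 + 49\right)\right) 27 \left(-104\right) = \left(- \frac{4}{11} - 18\right) 27 \left(-104\right) = \left(- \frac{202}{11}\right) 27 \left(-104\right) = \left(- \frac{5454}{11}\right) \left(-104\right) = \frac{567216}{11}$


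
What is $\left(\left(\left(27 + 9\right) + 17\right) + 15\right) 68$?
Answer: $4624$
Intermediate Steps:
$\left(\left(\left(27 + 9\right) + 17\right) + 15\right) 68 = \left(\left(36 + 17\right) + 15\right) 68 = \left(53 + 15\right) 68 = 68 \cdot 68 = 4624$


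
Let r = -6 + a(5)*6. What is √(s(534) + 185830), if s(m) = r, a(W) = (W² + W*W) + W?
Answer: √186154 ≈ 431.46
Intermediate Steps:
a(W) = W + 2*W² (a(W) = (W² + W²) + W = 2*W² + W = W + 2*W²)
r = 324 (r = -6 + (5*(1 + 2*5))*6 = -6 + (5*(1 + 10))*6 = -6 + (5*11)*6 = -6 + 55*6 = -6 + 330 = 324)
s(m) = 324
√(s(534) + 185830) = √(324 + 185830) = √186154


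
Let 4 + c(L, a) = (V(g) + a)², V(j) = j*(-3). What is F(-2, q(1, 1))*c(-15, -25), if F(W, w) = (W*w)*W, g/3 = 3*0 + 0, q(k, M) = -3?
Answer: -7452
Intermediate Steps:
g = 0 (g = 3*(3*0 + 0) = 3*(0 + 0) = 3*0 = 0)
F(W, w) = w*W²
V(j) = -3*j
c(L, a) = -4 + a² (c(L, a) = -4 + (-3*0 + a)² = -4 + (0 + a)² = -4 + a²)
F(-2, q(1, 1))*c(-15, -25) = (-3*(-2)²)*(-4 + (-25)²) = (-3*4)*(-4 + 625) = -12*621 = -7452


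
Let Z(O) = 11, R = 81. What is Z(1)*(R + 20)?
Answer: 1111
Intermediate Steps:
Z(1)*(R + 20) = 11*(81 + 20) = 11*101 = 1111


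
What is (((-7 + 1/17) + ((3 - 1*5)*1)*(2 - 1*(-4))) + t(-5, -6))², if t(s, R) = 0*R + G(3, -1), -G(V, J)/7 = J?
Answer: 41209/289 ≈ 142.59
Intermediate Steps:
G(V, J) = -7*J
t(s, R) = 7 (t(s, R) = 0*R - 7*(-1) = 0 + 7 = 7)
(((-7 + 1/17) + ((3 - 1*5)*1)*(2 - 1*(-4))) + t(-5, -6))² = (((-7 + 1/17) + ((3 - 1*5)*1)*(2 - 1*(-4))) + 7)² = (((-7 + 1/17) + ((3 - 5)*1)*(2 + 4)) + 7)² = ((-118/17 - 2*1*6) + 7)² = ((-118/17 - 2*6) + 7)² = ((-118/17 - 12) + 7)² = (-322/17 + 7)² = (-203/17)² = 41209/289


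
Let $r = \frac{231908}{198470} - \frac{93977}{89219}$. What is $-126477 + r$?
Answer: $- \frac{86137057764498}{681049805} \approx -1.2648 \cdot 10^{5}$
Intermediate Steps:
$r = \frac{78422487}{681049805}$ ($r = 231908 \cdot \frac{1}{198470} - \frac{7229}{6863} = \frac{115954}{99235} - \frac{7229}{6863} = \frac{78422487}{681049805} \approx 0.11515$)
$-126477 + r = -126477 + \frac{78422487}{681049805} = - \frac{86137057764498}{681049805}$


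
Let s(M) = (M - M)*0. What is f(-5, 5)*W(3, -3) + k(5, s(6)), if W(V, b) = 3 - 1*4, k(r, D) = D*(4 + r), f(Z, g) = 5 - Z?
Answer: -10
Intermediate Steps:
s(M) = 0 (s(M) = 0*0 = 0)
W(V, b) = -1 (W(V, b) = 3 - 4 = -1)
f(-5, 5)*W(3, -3) + k(5, s(6)) = (5 - 1*(-5))*(-1) + 0*(4 + 5) = (5 + 5)*(-1) + 0*9 = 10*(-1) + 0 = -10 + 0 = -10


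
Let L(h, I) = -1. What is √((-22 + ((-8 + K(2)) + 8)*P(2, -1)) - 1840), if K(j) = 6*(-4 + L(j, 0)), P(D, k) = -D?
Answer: I*√1802 ≈ 42.45*I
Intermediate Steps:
K(j) = -30 (K(j) = 6*(-4 - 1) = 6*(-5) = -30)
√((-22 + ((-8 + K(2)) + 8)*P(2, -1)) - 1840) = √((-22 + ((-8 - 30) + 8)*(-1*2)) - 1840) = √((-22 + (-38 + 8)*(-2)) - 1840) = √((-22 - 30*(-2)) - 1840) = √((-22 + 60) - 1840) = √(38 - 1840) = √(-1802) = I*√1802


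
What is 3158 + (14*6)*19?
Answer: 4754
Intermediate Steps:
3158 + (14*6)*19 = 3158 + 84*19 = 3158 + 1596 = 4754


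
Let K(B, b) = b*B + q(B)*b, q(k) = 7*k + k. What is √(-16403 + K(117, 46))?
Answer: √32035 ≈ 178.98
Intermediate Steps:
q(k) = 8*k
K(B, b) = 9*B*b (K(B, b) = b*B + (8*B)*b = B*b + 8*B*b = 9*B*b)
√(-16403 + K(117, 46)) = √(-16403 + 9*117*46) = √(-16403 + 48438) = √32035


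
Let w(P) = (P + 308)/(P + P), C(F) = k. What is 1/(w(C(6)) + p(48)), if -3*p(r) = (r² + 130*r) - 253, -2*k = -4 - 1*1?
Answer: -30/81047 ≈ -0.00037016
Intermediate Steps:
k = 5/2 (k = -(-4 - 1*1)/2 = -(-4 - 1)/2 = -½*(-5) = 5/2 ≈ 2.5000)
p(r) = 253/3 - 130*r/3 - r²/3 (p(r) = -((r² + 130*r) - 253)/3 = -(-253 + r² + 130*r)/3 = 253/3 - 130*r/3 - r²/3)
C(F) = 5/2
w(P) = (308 + P)/(2*P) (w(P) = (308 + P)/((2*P)) = (308 + P)*(1/(2*P)) = (308 + P)/(2*P))
1/(w(C(6)) + p(48)) = 1/((308 + 5/2)/(2*(5/2)) + (253/3 - 130/3*48 - ⅓*48²)) = 1/((½)*(⅖)*(621/2) + (253/3 - 2080 - ⅓*2304)) = 1/(621/10 + (253/3 - 2080 - 768)) = 1/(621/10 - 8291/3) = 1/(-81047/30) = -30/81047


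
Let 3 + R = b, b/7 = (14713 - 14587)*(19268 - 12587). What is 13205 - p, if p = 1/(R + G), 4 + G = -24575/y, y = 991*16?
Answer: 1233790634966069/93433595985 ≈ 13205.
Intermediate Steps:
b = 5892642 (b = 7*((14713 - 14587)*(19268 - 12587)) = 7*(126*6681) = 7*841806 = 5892642)
y = 15856
R = 5892639 (R = -3 + 5892642 = 5892639)
G = -87999/15856 (G = -4 - 24575/15856 = -87999/15856 ≈ -5.5499)
p = 15856/93433595985 (p = 1/(5892639 - 87999/15856) = 1/(93433595985/15856) = 15856/93433595985 ≈ 1.6970e-7)
13205 - p = 13205 - 1*15856/93433595985 = 13205 - 15856/93433595985 = 1233790634966069/93433595985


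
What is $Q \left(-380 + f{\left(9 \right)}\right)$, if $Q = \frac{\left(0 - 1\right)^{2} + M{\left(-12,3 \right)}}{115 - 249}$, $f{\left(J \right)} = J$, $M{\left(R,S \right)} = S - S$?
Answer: $\frac{371}{134} \approx 2.7687$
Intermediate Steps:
$M{\left(R,S \right)} = 0$
$Q = - \frac{1}{134}$ ($Q = \frac{\left(0 - 1\right)^{2} + 0}{115 - 249} = \frac{\left(-1\right)^{2} + 0}{-134} = \left(1 + 0\right) \left(- \frac{1}{134}\right) = 1 \left(- \frac{1}{134}\right) = - \frac{1}{134} \approx -0.0074627$)
$Q \left(-380 + f{\left(9 \right)}\right) = - \frac{-380 + 9}{134} = \left(- \frac{1}{134}\right) \left(-371\right) = \frac{371}{134}$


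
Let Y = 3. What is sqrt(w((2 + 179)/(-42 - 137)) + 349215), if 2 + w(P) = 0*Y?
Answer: sqrt(349213) ≈ 590.94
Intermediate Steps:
w(P) = -2 (w(P) = -2 + 0*3 = -2 + 0 = -2)
sqrt(w((2 + 179)/(-42 - 137)) + 349215) = sqrt(-2 + 349215) = sqrt(349213)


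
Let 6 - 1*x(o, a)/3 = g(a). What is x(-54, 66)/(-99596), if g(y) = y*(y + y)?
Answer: 13059/49798 ≈ 0.26224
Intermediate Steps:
g(y) = 2*y² (g(y) = y*(2*y) = 2*y²)
x(o, a) = 18 - 6*a²
x(-54, 66)/(-99596) = (18 - 6*66²)/(-99596) = (18 - 6*4356)*(-1/99596) = (18 - 26136)*(-1/99596) = -26118*(-1/99596) = 13059/49798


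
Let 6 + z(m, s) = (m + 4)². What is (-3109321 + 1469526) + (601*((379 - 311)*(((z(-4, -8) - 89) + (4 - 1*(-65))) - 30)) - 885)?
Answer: -3929288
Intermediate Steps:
z(m, s) = -6 + (4 + m)² (z(m, s) = -6 + (m + 4)² = -6 + (4 + m)²)
(-3109321 + 1469526) + (601*((379 - 311)*(((z(-4, -8) - 89) + (4 - 1*(-65))) - 30)) - 885) = (-3109321 + 1469526) + (601*((379 - 311)*((((-6 + (4 - 4)²) - 89) + (4 - 1*(-65))) - 30)) - 885) = -1639795 + (601*(68*((((-6 + 0²) - 89) + (4 + 65)) - 30)) - 885) = -1639795 + (601*(68*((((-6 + 0) - 89) + 69) - 30)) - 885) = -1639795 + (601*(68*(((-6 - 89) + 69) - 30)) - 885) = -1639795 + (601*(68*((-95 + 69) - 30)) - 885) = -1639795 + (601*(68*(-26 - 30)) - 885) = -1639795 + (601*(68*(-56)) - 885) = -1639795 + (601*(-3808) - 885) = -1639795 + (-2288608 - 885) = -1639795 - 2289493 = -3929288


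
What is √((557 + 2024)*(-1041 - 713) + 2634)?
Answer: 2*I*√1131110 ≈ 2127.1*I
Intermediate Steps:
√((557 + 2024)*(-1041 - 713) + 2634) = √(2581*(-1754) + 2634) = √(-4527074 + 2634) = √(-4524440) = 2*I*√1131110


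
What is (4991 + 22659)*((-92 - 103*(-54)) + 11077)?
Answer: 457524550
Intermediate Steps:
(4991 + 22659)*((-92 - 103*(-54)) + 11077) = 27650*((-92 + 5562) + 11077) = 27650*(5470 + 11077) = 27650*16547 = 457524550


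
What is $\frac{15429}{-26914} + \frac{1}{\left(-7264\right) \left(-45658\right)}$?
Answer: $- \frac{2558588834767}{4463144744384} \approx -0.57327$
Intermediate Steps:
$\frac{15429}{-26914} + \frac{1}{\left(-7264\right) \left(-45658\right)} = 15429 \left(- \frac{1}{26914}\right) - - \frac{1}{331659712} = - \frac{15429}{26914} + \frac{1}{331659712} = - \frac{2558588834767}{4463144744384}$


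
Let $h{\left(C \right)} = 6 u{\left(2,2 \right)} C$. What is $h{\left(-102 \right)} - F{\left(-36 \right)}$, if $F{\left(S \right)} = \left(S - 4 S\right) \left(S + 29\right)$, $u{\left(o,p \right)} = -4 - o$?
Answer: $4428$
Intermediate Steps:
$h{\left(C \right)} = - 36 C$ ($h{\left(C \right)} = 6 \left(-4 - 2\right) C = 6 \left(-6\right) C = - 36 C$)
$F{\left(S \right)} = - 3 S \left(29 + S\right)$
$h{\left(-102 \right)} - F{\left(-36 \right)} = \left(-36\right) \left(-102\right) - \left(-3\right) \left(-36\right) \left(29 - 36\right) = 3672 - \left(-3\right) \left(-36\right) \left(-7\right) = 3672 - -756 = 3672 + 756 = 4428$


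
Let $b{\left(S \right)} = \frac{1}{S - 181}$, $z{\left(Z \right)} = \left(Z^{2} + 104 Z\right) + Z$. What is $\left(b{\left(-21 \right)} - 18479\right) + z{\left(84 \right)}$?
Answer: $- \frac{525807}{202} \approx -2603.0$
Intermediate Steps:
$z{\left(Z \right)} = Z^{2} + 105 Z$
$b{\left(S \right)} = \frac{1}{-181 + S}$
$\left(b{\left(-21 \right)} - 18479\right) + z{\left(84 \right)} = \left(\frac{1}{-181 - 21} - 18479\right) + 84 \left(105 + 84\right) = \left(\frac{1}{-202} - 18479\right) + 84 \cdot 189 = \left(- \frac{1}{202} - 18479\right) + 15876 = - \frac{3732759}{202} + 15876 = - \frac{525807}{202}$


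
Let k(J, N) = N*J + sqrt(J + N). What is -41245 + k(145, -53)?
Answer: -48930 + 2*sqrt(23) ≈ -48920.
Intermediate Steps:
k(J, N) = sqrt(J + N) + J*N (k(J, N) = J*N + sqrt(J + N) = sqrt(J + N) + J*N)
-41245 + k(145, -53) = -41245 + (sqrt(145 - 53) + 145*(-53)) = -41245 + (sqrt(92) - 7685) = -41245 + (2*sqrt(23) - 7685) = -41245 + (-7685 + 2*sqrt(23)) = -48930 + 2*sqrt(23)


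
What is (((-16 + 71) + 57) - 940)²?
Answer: 685584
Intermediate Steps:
(((-16 + 71) + 57) - 940)² = ((55 + 57) - 940)² = (112 - 940)² = (-828)² = 685584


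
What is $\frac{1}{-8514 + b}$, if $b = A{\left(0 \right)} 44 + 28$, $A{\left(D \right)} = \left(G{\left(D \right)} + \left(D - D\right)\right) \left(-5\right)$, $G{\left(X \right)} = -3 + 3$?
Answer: $- \frac{1}{8486} \approx -0.00011784$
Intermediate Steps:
$G{\left(X \right)} = 0$
$A{\left(D \right)} = 0$ ($A{\left(D \right)} = \left(0 + \left(D - D\right)\right) \left(-5\right) = \left(0 + 0\right) \left(-5\right) = 0 \left(-5\right) = 0$)
$b = 28$ ($b = 0 \cdot 44 + 28 = 0 + 28 = 28$)
$\frac{1}{-8514 + b} = \frac{1}{-8514 + 28} = \frac{1}{-8486} = - \frac{1}{8486}$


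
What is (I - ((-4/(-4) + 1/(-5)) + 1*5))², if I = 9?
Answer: 256/25 ≈ 10.240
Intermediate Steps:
(I - ((-4/(-4) + 1/(-5)) + 1*5))² = (9 - ((-4/(-4) + 1/(-5)) + 1*5))² = (9 - ((-4*(-¼) + 1*(-⅕)) + 5))² = (9 - ((1 - ⅕) + 5))² = (9 - (⅘ + 5))² = (9 - 1*29/5)² = (9 - 29/5)² = (16/5)² = 256/25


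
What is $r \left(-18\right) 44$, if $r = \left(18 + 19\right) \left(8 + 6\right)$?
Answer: $-410256$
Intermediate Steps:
$r = 518$ ($r = 37 \cdot 14 = 518$)
$r \left(-18\right) 44 = 518 \left(-18\right) 44 = \left(-9324\right) 44 = -410256$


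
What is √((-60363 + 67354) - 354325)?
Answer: I*√347334 ≈ 589.35*I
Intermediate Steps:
√((-60363 + 67354) - 354325) = √(6991 - 354325) = √(-347334) = I*√347334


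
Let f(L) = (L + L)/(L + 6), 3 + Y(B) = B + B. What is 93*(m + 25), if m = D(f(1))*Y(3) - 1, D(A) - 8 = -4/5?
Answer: 21204/5 ≈ 4240.8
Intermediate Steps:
Y(B) = -3 + 2*B (Y(B) = -3 + (B + B) = -3 + 2*B)
f(L) = 2*L/(6 + L) (f(L) = (2*L)/(6 + L) = 2*L/(6 + L))
D(A) = 36/5 (D(A) = 8 - 4/5 = 36/5)
m = 103/5 (m = 36*(-3 + 2*3)/5 - 1 = 36*(-3 + 6)/5 - 1 = (36/5)*3 - 1 = 108/5 - 1 = 103/5 ≈ 20.600)
93*(m + 25) = 93*(103/5 + 25) = 93*(228/5) = 21204/5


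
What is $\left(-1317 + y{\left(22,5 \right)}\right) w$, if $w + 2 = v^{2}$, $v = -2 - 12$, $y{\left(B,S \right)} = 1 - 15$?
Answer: $-258214$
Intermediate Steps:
$y{\left(B,S \right)} = -14$ ($y{\left(B,S \right)} = 1 - 15 = -14$)
$v = -14$
$w = 194$ ($w = -2 + \left(-14\right)^{2} = -2 + 196 = 194$)
$\left(-1317 + y{\left(22,5 \right)}\right) w = \left(-1317 - 14\right) 194 = \left(-1331\right) 194 = -258214$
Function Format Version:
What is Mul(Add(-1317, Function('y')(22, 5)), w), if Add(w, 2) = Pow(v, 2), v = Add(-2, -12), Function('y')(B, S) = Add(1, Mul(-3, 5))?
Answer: -258214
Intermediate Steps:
Function('y')(B, S) = -14 (Function('y')(B, S) = Add(1, -15) = -14)
v = -14
w = 194 (w = Add(-2, Pow(-14, 2)) = Add(-2, 196) = 194)
Mul(Add(-1317, Function('y')(22, 5)), w) = Mul(Add(-1317, -14), 194) = Mul(-1331, 194) = -258214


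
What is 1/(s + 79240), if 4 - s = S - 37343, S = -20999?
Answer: 1/137586 ≈ 7.2682e-6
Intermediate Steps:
s = 58346 (s = 4 - (-20999 - 37343) = 4 - 1*(-58342) = 4 + 58342 = 58346)
1/(s + 79240) = 1/(58346 + 79240) = 1/137586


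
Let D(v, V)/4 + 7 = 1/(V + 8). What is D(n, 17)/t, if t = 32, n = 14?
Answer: -87/100 ≈ -0.87000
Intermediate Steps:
D(v, V) = -28 + 4/(8 + V) (D(v, V) = -28 + 4/(V + 8) = -28 + 4/(8 + V))
D(n, 17)/t = (4*(-55 - 7*17)/(8 + 17))/32 = (4*(-55 - 119)/25)*(1/32) = (4*(1/25)*(-174))*(1/32) = -696/25*1/32 = -87/100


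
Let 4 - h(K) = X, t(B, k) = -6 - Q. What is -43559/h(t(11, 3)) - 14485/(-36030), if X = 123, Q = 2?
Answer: 314230897/857514 ≈ 366.44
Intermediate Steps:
t(B, k) = -8 (t(B, k) = -6 - 1*2 = -6 - 2 = -8)
h(K) = -119 (h(K) = 4 - 1*123 = 4 - 123 = -119)
-43559/h(t(11, 3)) - 14485/(-36030) = -43559/(-119) - 14485/(-36030) = -43559*(-1/119) - 14485*(-1/36030) = 43559/119 + 2897/7206 = 314230897/857514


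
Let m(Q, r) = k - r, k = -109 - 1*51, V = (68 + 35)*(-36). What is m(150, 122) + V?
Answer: -3990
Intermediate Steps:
V = -3708 (V = 103*(-36) = -3708)
k = -160 (k = -109 - 51 = -160)
m(Q, r) = -160 - r
m(150, 122) + V = (-160 - 1*122) - 3708 = (-160 - 122) - 3708 = -282 - 3708 = -3990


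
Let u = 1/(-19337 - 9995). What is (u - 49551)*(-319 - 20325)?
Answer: 7501151884213/7333 ≈ 1.0229e+9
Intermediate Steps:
u = -1/29332 (u = 1/(-29332) = -1/29332 ≈ -3.4092e-5)
(u - 49551)*(-319 - 20325) = (-1/29332 - 49551)*(-319 - 20325) = -1453429933/29332*(-20644) = 7501151884213/7333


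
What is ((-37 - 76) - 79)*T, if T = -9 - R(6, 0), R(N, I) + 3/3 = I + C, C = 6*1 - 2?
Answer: 2304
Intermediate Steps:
C = 4 (C = 6 - 2 = 4)
R(N, I) = 3 + I (R(N, I) = -1 + (I + 4) = -1 + (4 + I) = 3 + I)
T = -12 (T = -9 - (3 + 0) = -9 - 1*3 = -9 - 3 = -12)
((-37 - 76) - 79)*T = ((-37 - 76) - 79)*(-12) = (-113 - 79)*(-12) = -192*(-12) = 2304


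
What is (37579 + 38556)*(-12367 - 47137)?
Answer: -4530337040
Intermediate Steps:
(37579 + 38556)*(-12367 - 47137) = 76135*(-59504) = -4530337040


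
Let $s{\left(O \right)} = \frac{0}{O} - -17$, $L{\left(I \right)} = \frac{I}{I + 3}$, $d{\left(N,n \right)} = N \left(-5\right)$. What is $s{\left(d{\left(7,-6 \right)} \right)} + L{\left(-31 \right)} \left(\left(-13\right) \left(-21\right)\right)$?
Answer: $\frac{1277}{4} \approx 319.25$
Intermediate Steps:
$d{\left(N,n \right)} = - 5 N$
$L{\left(I \right)} = \frac{I}{3 + I}$
$s{\left(O \right)} = 17$ ($s{\left(O \right)} = 0 + 17 = 17$)
$s{\left(d{\left(7,-6 \right)} \right)} + L{\left(-31 \right)} \left(\left(-13\right) \left(-21\right)\right) = 17 + - \frac{31}{3 - 31} \left(\left(-13\right) \left(-21\right)\right) = 17 + - \frac{31}{-28} \cdot 273 = 17 + \left(-31\right) \left(- \frac{1}{28}\right) 273 = 17 + \frac{31}{28} \cdot 273 = 17 + \frac{1209}{4} = \frac{1277}{4}$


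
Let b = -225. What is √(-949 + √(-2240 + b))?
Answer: √(-949 + I*√2465) ≈ 0.80556 + 30.816*I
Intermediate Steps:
√(-949 + √(-2240 + b)) = √(-949 + √(-2240 - 225)) = √(-949 + √(-2465)) = √(-949 + I*√2465)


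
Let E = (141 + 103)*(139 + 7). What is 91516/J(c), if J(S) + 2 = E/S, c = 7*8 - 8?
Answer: 549096/4441 ≈ 123.64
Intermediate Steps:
c = 48 (c = 56 - 8 = 48)
E = 35624 (E = 244*146 = 35624)
J(S) = -2 + 35624/S
91516/J(c) = 91516/(-2 + 35624/48) = 91516/(-2 + 35624*(1/48)) = 91516/(-2 + 4453/6) = 91516/(4441/6) = 91516*(6/4441) = 549096/4441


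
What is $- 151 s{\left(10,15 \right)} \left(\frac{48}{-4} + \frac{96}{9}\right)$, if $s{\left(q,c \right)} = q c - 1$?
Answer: $\frac{89996}{3} \approx 29999.0$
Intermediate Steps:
$s{\left(q,c \right)} = -1 + c q$ ($s{\left(q,c \right)} = c q - 1 = -1 + c q$)
$- 151 s{\left(10,15 \right)} \left(\frac{48}{-4} + \frac{96}{9}\right) = - 151 \left(-1 + 15 \cdot 10\right) \left(\frac{48}{-4} + \frac{96}{9}\right) = - 151 \left(-1 + 150\right) \left(48 \left(- \frac{1}{4}\right) + 96 \cdot \frac{1}{9}\right) = \left(-151\right) 149 \left(-12 + \frac{32}{3}\right) = \left(-22499\right) \left(- \frac{4}{3}\right) = \frac{89996}{3}$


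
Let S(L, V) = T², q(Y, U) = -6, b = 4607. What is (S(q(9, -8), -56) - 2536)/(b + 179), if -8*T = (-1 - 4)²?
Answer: -161679/306304 ≈ -0.52784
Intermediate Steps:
T = -25/8 (T = -(-1 - 4)²/8 = -⅛*(-5)² = -⅛*25 = -25/8 ≈ -3.1250)
S(L, V) = 625/64 (S(L, V) = (-25/8)² = 625/64)
(S(q(9, -8), -56) - 2536)/(b + 179) = (625/64 - 2536)/(4607 + 179) = -161679/64/4786 = -161679/64*1/4786 = -161679/306304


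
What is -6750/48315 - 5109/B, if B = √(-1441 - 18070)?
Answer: -450/3221 + 5109*I*√19511/19511 ≈ -0.13971 + 36.576*I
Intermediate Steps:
B = I*√19511 (B = √(-19511) = I*√19511 ≈ 139.68*I)
-6750/48315 - 5109/B = -6750/48315 - 5109*(-I*√19511/19511) = -6750*1/48315 - (-5109)*I*√19511/19511 = -450/3221 + 5109*I*√19511/19511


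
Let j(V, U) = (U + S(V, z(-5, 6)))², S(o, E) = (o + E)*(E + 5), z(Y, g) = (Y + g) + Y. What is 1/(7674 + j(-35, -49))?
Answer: 1/15418 ≈ 6.4859e-5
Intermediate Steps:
z(Y, g) = g + 2*Y
S(o, E) = (5 + E)*(E + o) (S(o, E) = (E + o)*(5 + E) = (5 + E)*(E + o))
j(V, U) = (-4 + U + V)² (j(V, U) = (U + ((6 + 2*(-5))² + 5*(6 + 2*(-5)) + 5*V + (6 + 2*(-5))*V))² = (U + ((6 - 10)² + 5*(6 - 10) + 5*V + (6 - 10)*V))² = (U + ((-4)² + 5*(-4) + 5*V - 4*V))² = (U + (16 - 20 + 5*V - 4*V))² = (U + (-4 + V))² = (-4 + U + V)²)
1/(7674 + j(-35, -49)) = 1/(7674 + (-4 - 49 - 35)²) = 1/(7674 + (-88)²) = 1/(7674 + 7744) = 1/15418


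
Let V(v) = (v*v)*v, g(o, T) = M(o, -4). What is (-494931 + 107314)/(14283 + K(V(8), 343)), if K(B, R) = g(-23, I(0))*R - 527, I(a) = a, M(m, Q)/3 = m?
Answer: 22801/583 ≈ 39.110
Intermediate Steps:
M(m, Q) = 3*m
g(o, T) = 3*o
V(v) = v**3 (V(v) = v**2*v = v**3)
K(B, R) = -527 - 69*R (K(B, R) = (3*(-23))*R - 527 = -69*R - 527 = -527 - 69*R)
(-494931 + 107314)/(14283 + K(V(8), 343)) = (-494931 + 107314)/(14283 + (-527 - 69*343)) = -387617/(14283 + (-527 - 23667)) = -387617/(14283 - 24194) = -387617/(-9911) = -387617*(-1/9911) = 22801/583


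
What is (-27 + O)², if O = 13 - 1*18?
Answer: 1024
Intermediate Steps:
O = -5 (O = 13 - 18 = -5)
(-27 + O)² = (-27 - 5)² = (-32)² = 1024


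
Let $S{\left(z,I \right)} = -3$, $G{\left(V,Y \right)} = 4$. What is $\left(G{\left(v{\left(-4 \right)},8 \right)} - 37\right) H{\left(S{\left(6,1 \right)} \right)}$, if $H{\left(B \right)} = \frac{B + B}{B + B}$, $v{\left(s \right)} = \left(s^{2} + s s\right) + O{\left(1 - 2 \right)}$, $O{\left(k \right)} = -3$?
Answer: $-33$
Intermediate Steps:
$v{\left(s \right)} = -3 + 2 s^{2}$ ($v{\left(s \right)} = \left(s^{2} + s s\right) - 3 = \left(s^{2} + s^{2}\right) - 3 = 2 s^{2} - 3 = -3 + 2 s^{2}$)
$H{\left(B \right)} = 1$ ($H{\left(B \right)} = \frac{2 B}{2 B} = 2 B \frac{1}{2 B} = 1$)
$\left(G{\left(v{\left(-4 \right)},8 \right)} - 37\right) H{\left(S{\left(6,1 \right)} \right)} = \left(4 - 37\right) 1 = \left(-33\right) 1 = -33$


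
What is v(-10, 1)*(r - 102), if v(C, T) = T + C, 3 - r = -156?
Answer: -513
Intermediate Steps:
r = 159 (r = 3 - 1*(-156) = 3 + 156 = 159)
v(C, T) = C + T
v(-10, 1)*(r - 102) = (-10 + 1)*(159 - 102) = -9*57 = -513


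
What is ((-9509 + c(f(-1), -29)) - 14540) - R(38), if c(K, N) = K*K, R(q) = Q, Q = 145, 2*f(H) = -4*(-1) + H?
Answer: -96767/4 ≈ -24192.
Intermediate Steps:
f(H) = 2 + H/2 (f(H) = (-4*(-1) + H)/2 = (4 + H)/2 = 2 + H/2)
R(q) = 145
c(K, N) = K**2
((-9509 + c(f(-1), -29)) - 14540) - R(38) = ((-9509 + (2 + (1/2)*(-1))**2) - 14540) - 1*145 = ((-9509 + (2 - 1/2)**2) - 14540) - 145 = ((-9509 + (3/2)**2) - 14540) - 145 = ((-9509 + 9/4) - 14540) - 145 = (-38027/4 - 14540) - 145 = -96187/4 - 145 = -96767/4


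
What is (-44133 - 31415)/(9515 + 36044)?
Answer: -75548/45559 ≈ -1.6582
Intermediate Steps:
(-44133 - 31415)/(9515 + 36044) = -75548/45559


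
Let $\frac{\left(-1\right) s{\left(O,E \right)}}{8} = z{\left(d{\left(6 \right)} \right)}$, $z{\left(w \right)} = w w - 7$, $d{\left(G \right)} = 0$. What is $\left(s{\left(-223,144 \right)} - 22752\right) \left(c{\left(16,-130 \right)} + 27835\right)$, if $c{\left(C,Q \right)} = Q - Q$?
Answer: $-631743160$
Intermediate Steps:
$z{\left(w \right)} = -7 + w^{2}$ ($z{\left(w \right)} = w^{2} - 7 = -7 + w^{2}$)
$c{\left(C,Q \right)} = 0$
$s{\left(O,E \right)} = 56$ ($s{\left(O,E \right)} = - 8 \left(-7 + 0^{2}\right) = - 8 \left(-7 + 0\right) = \left(-8\right) \left(-7\right) = 56$)
$\left(s{\left(-223,144 \right)} - 22752\right) \left(c{\left(16,-130 \right)} + 27835\right) = \left(56 - 22752\right) \left(0 + 27835\right) = \left(-22696\right) 27835 = -631743160$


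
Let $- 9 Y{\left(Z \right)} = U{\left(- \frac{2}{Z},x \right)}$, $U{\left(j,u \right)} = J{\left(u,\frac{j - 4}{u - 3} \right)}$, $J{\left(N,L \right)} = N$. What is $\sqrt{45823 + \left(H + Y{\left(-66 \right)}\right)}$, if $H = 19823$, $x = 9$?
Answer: $\sqrt{65645} \approx 256.21$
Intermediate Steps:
$U{\left(j,u \right)} = u$
$Y{\left(Z \right)} = -1$ ($Y{\left(Z \right)} = \left(- \frac{1}{9}\right) 9 = -1$)
$\sqrt{45823 + \left(H + Y{\left(-66 \right)}\right)} = \sqrt{45823 + \left(19823 - 1\right)} = \sqrt{45823 + 19822} = \sqrt{65645}$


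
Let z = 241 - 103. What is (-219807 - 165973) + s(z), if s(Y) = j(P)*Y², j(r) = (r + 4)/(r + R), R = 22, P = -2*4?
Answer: -2738548/7 ≈ -3.9122e+5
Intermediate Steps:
P = -8
j(r) = (4 + r)/(22 + r) (j(r) = (r + 4)/(r + 22) = (4 + r)/(22 + r))
z = 138
s(Y) = -2*Y²/7 (s(Y) = ((4 - 8)/(22 - 8))*Y² = (-4/14)*Y² = ((1/14)*(-4))*Y² = -2*Y²/7)
(-219807 - 165973) + s(z) = (-219807 - 165973) - 2/7*138² = -385780 - 2/7*19044 = -385780 - 38088/7 = -2738548/7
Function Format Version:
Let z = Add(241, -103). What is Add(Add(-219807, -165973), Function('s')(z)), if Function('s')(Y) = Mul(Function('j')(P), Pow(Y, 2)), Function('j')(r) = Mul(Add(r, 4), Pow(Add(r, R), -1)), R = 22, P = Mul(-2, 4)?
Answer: Rational(-2738548, 7) ≈ -3.9122e+5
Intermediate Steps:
P = -8
Function('j')(r) = Mul(Pow(Add(22, r), -1), Add(4, r)) (Function('j')(r) = Mul(Add(r, 4), Pow(Add(r, 22), -1)) = Mul(Add(4, r), Pow(Add(22, r), -1)) = Mul(Pow(Add(22, r), -1), Add(4, r)))
z = 138
Function('s')(Y) = Mul(Rational(-2, 7), Pow(Y, 2)) (Function('s')(Y) = Mul(Mul(Pow(Add(22, -8), -1), Add(4, -8)), Pow(Y, 2)) = Mul(Mul(Pow(14, -1), -4), Pow(Y, 2)) = Mul(Mul(Rational(1, 14), -4), Pow(Y, 2)) = Mul(Rational(-2, 7), Pow(Y, 2)))
Add(Add(-219807, -165973), Function('s')(z)) = Add(Add(-219807, -165973), Mul(Rational(-2, 7), Pow(138, 2))) = Add(-385780, Mul(Rational(-2, 7), 19044)) = Add(-385780, Rational(-38088, 7)) = Rational(-2738548, 7)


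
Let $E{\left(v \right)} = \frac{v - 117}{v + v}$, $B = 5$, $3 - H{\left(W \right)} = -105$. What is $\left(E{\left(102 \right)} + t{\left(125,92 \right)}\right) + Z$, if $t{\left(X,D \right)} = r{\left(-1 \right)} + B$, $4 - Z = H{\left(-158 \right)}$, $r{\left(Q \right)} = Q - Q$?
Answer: $- \frac{6737}{68} \approx -99.073$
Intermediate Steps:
$H{\left(W \right)} = 108$ ($H{\left(W \right)} = 3 - -105 = 3 + 105 = 108$)
$r{\left(Q \right)} = 0$
$Z = -104$ ($Z = 4 - 108 = -104$)
$t{\left(X,D \right)} = 5$ ($t{\left(X,D \right)} = 0 + 5 = 5$)
$E{\left(v \right)} = \frac{-117 + v}{2 v}$
$\left(E{\left(102 \right)} + t{\left(125,92 \right)}\right) + Z = \left(\frac{-117 + 102}{2 \cdot 102} + 5\right) - 104 = \left(\frac{1}{2} \cdot \frac{1}{102} \left(-15\right) + 5\right) - 104 = \left(- \frac{5}{68} + 5\right) - 104 = \frac{335}{68} - 104 = - \frac{6737}{68}$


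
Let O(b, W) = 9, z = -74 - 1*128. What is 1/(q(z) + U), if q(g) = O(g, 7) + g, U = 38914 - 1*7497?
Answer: 1/31224 ≈ 3.2027e-5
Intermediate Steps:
z = -202 (z = -74 - 128 = -202)
U = 31417 (U = 38914 - 7497 = 31417)
q(g) = 9 + g
1/(q(z) + U) = 1/((9 - 202) + 31417) = 1/(-193 + 31417) = 1/31224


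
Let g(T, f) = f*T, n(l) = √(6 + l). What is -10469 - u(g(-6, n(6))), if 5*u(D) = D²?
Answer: -52777/5 ≈ -10555.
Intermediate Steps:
g(T, f) = T*f
u(D) = D²/5
-10469 - u(g(-6, n(6))) = -10469 - (-6*√(6 + 6))²/5 = -10469 - (-12*√3)²/5 = -10469 - 432/5 = -52777/5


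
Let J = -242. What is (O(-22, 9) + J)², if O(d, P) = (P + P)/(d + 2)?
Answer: 5900041/100 ≈ 59000.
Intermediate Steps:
O(d, P) = 2*P/(2 + d) (O(d, P) = (2*P)/(2 + d) = 2*P/(2 + d))
(O(-22, 9) + J)² = (2*9/(2 - 22) - 242)² = (2*9/(-20) - 242)² = (2*9*(-1/20) - 242)² = (-9/10 - 242)² = (-2429/10)² = 5900041/100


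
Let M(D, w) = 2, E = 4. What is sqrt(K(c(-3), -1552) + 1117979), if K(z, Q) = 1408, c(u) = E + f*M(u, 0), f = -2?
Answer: sqrt(1119387) ≈ 1058.0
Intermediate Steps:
c(u) = 0 (c(u) = 4 - 2*2 = 4 - 4 = 0)
sqrt(K(c(-3), -1552) + 1117979) = sqrt(1408 + 1117979) = sqrt(1119387)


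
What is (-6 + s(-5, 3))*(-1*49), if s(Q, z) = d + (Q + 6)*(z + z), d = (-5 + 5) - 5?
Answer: 245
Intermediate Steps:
d = -5 (d = 0 - 5 = -5)
s(Q, z) = -5 + 2*z*(6 + Q) (s(Q, z) = -5 + (Q + 6)*(z + z) = -5 + (6 + Q)*(2*z) = -5 + 2*z*(6 + Q))
(-6 + s(-5, 3))*(-1*49) = (-6 + (-5 + 12*3 + 2*(-5)*3))*(-1*49) = (-6 + (-5 + 36 - 30))*(-49) = (-6 + 1)*(-49) = -5*(-49) = 245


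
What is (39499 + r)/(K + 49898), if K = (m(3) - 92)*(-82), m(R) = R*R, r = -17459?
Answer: 2755/7088 ≈ 0.38869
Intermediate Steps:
m(R) = R²
K = 6806 (K = (3² - 92)*(-82) = (9 - 92)*(-82) = -83*(-82) = 6806)
(39499 + r)/(K + 49898) = (39499 - 17459)/(6806 + 49898) = 22040/56704 = 22040*(1/56704) = 2755/7088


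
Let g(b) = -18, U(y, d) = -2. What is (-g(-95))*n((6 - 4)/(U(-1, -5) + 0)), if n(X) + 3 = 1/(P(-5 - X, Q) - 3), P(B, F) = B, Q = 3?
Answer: -396/7 ≈ -56.571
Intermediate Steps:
n(X) = -3 + 1/(-8 - X) (n(X) = -3 + 1/((-5 - X) - 3) = -3 + 1/(-8 - X))
(-g(-95))*n((6 - 4)/(U(-1, -5) + 0)) = (-1*(-18))*((-25 - 3*(6 - 4)/(-2 + 0))/(8 + (6 - 4)/(-2 + 0))) = 18*((-25 - 6/(-2))/(8 + 2/(-2))) = 18*((-25 - 6*(-1)/2)/(8 + 2*(-½))) = 18*((-25 - 3*(-1))/(8 - 1)) = 18*((-25 + 3)/7) = 18*((⅐)*(-22)) = 18*(-22/7) = -396/7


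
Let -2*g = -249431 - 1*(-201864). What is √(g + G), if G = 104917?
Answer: √514802/2 ≈ 358.75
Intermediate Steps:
g = 47567/2 (g = -(-249431 - 1*(-201864))/2 = -(-249431 + 201864)/2 = -½*(-47567) = 47567/2 ≈ 23784.)
√(g + G) = √(47567/2 + 104917) = √(257401/2) = √514802/2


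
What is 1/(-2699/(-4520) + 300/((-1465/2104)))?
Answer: -1324360/569813993 ≈ -0.0023242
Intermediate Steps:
1/(-2699/(-4520) + 300/((-1465/2104))) = 1/(-2699*(-1/4520) + 300/((-1465*1/2104))) = 1/(2699/4520 + 300/(-1465/2104)) = 1/(2699/4520 + 300*(-2104/1465)) = 1/(2699/4520 - 126240/293) = 1/(-569813993/1324360) = -1324360/569813993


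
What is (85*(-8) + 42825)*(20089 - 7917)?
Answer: 512988940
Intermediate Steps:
(85*(-8) + 42825)*(20089 - 7917) = (-680 + 42825)*12172 = 42145*12172 = 512988940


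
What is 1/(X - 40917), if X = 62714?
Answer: 1/21797 ≈ 4.5878e-5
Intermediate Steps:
1/(X - 40917) = 1/(62714 - 40917) = 1/21797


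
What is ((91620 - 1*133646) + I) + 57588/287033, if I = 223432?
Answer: 52069565986/287033 ≈ 1.8141e+5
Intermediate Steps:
((91620 - 1*133646) + I) + 57588/287033 = ((91620 - 1*133646) + 223432) + 57588/287033 = ((91620 - 133646) + 223432) + 57588*(1/287033) = (-42026 + 223432) + 57588/287033 = 181406 + 57588/287033 = 52069565986/287033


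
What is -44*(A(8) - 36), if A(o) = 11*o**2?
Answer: -29392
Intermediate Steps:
-44*(A(8) - 36) = -44*(11*8**2 - 36) = -44*(11*64 - 36) = -44*(704 - 36) = -44*668 = -29392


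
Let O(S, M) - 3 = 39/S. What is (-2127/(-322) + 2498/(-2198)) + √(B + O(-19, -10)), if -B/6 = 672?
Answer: 276485/50554 + 3*I*√161690/19 ≈ 5.4691 + 63.491*I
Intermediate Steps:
B = -4032 (B = -6*672 = -4032)
O(S, M) = 3 + 39/S
(-2127/(-322) + 2498/(-2198)) + √(B + O(-19, -10)) = (-2127/(-322) + 2498/(-2198)) + √(-4032 + (3 + 39/(-19))) = (-2127*(-1/322) + 2498*(-1/2198)) + √(-4032 + (3 + 39*(-1/19))) = (2127/322 - 1249/1099) + √(-4032 + (3 - 39/19)) = 276485/50554 + √(-4032 + 18/19) = 276485/50554 + √(-76590/19) = 276485/50554 + 3*I*√161690/19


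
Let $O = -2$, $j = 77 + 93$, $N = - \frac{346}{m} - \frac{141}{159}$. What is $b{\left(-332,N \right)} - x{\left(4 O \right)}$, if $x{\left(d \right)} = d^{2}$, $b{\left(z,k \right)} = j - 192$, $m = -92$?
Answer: $-86$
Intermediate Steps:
$N = \frac{7007}{2438}$ ($N = - \frac{346}{-92} - \frac{141}{159} = \left(-346\right) \left(- \frac{1}{92}\right) - \frac{47}{53} = \frac{173}{46} - \frac{47}{53} = \frac{7007}{2438} \approx 2.8741$)
$j = 170$
$b{\left(z,k \right)} = -22$ ($b{\left(z,k \right)} = 170 - 192 = -22$)
$b{\left(-332,N \right)} - x{\left(4 O \right)} = -22 - \left(4 \left(-2\right)\right)^{2} = -22 - \left(-8\right)^{2} = -22 - 64 = -86$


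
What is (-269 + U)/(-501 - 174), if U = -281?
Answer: 22/27 ≈ 0.81481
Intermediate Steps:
(-269 + U)/(-501 - 174) = (-269 - 281)/(-501 - 174) = -550/(-675) = -550*(-1/675) = 22/27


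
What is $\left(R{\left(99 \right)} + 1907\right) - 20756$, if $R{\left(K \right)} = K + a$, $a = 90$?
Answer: $-18660$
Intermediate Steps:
$R{\left(K \right)} = 90 + K$ ($R{\left(K \right)} = K + 90 = 90 + K$)
$\left(R{\left(99 \right)} + 1907\right) - 20756 = \left(\left(90 + 99\right) + 1907\right) - 20756 = \left(189 + 1907\right) - 20756 = 2096 - 20756 = -18660$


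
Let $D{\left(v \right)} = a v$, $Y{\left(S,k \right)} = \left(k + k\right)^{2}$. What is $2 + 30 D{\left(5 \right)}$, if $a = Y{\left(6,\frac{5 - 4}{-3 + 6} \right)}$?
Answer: $\frac{206}{3} \approx 68.667$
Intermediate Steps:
$Y{\left(S,k \right)} = 4 k^{2}$ ($Y{\left(S,k \right)} = \left(2 k\right)^{2} = 4 k^{2}$)
$a = \frac{4}{9}$ ($a = 4 \left(\frac{5 - 4}{-3 + 6}\right)^{2} = 4 \left(1 \cdot \frac{1}{3}\right)^{2} = \frac{4}{9} \approx 0.44444$)
$D{\left(v \right)} = \frac{4 v}{9}$
$2 + 30 D{\left(5 \right)} = 2 + 30 \cdot \frac{4}{9} \cdot 5 = 2 + 30 \cdot \frac{20}{9} = 2 + \frac{200}{3} = \frac{206}{3}$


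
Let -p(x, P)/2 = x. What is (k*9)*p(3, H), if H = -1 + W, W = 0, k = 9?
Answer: -486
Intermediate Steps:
H = -1 (H = -1 + 0 = -1)
p(x, P) = -2*x
(k*9)*p(3, H) = (9*9)*(-2*3) = 81*(-6) = -486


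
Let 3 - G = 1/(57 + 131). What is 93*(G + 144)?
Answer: 2570055/188 ≈ 13671.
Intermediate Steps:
G = 563/188 (G = 3 - 1/(57 + 131) = 3 - 1/188 = 563/188 ≈ 2.9947)
93*(G + 144) = 93*(563/188 + 144) = 93*(27635/188) = 2570055/188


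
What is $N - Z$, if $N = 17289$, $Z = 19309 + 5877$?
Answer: $-7897$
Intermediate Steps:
$Z = 25186$
$N - Z = 17289 - 25186 = -7897$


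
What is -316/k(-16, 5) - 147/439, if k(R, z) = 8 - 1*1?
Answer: -139753/3073 ≈ -45.478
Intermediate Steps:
k(R, z) = 7 (k(R, z) = 8 - 1 = 7)
-316/k(-16, 5) - 147/439 = -316/7 - 147/439 = -139753/3073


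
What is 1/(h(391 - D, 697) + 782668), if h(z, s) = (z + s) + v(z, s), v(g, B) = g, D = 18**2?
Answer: 1/783499 ≈ 1.2763e-6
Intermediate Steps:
D = 324
h(z, s) = s + 2*z (h(z, s) = (z + s) + z = (s + z) + z = s + 2*z)
1/(h(391 - D, 697) + 782668) = 1/((697 + 2*(391 - 1*324)) + 782668) = 1/((697 + 2*(391 - 324)) + 782668) = 1/((697 + 2*67) + 782668) = 1/((697 + 134) + 782668) = 1/(831 + 782668) = 1/783499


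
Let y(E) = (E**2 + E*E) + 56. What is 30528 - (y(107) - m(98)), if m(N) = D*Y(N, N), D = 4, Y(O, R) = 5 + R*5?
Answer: 9554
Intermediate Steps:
Y(O, R) = 5 + 5*R
y(E) = 56 + 2*E**2 (y(E) = (E**2 + E**2) + 56 = 2*E**2 + 56 = 56 + 2*E**2)
m(N) = 20 + 20*N (m(N) = 4*(5 + 5*N) = 20 + 20*N)
30528 - (y(107) - m(98)) = 30528 - ((56 + 2*107**2) - (20 + 20*98)) = 30528 - ((56 + 2*11449) - (20 + 1960)) = 30528 - ((56 + 22898) - 1*1980) = 30528 - (22954 - 1980) = 30528 - 1*20974 = 30528 - 20974 = 9554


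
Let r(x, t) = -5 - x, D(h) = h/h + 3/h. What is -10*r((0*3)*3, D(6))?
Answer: 50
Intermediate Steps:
D(h) = 1 + 3/h
-10*r((0*3)*3, D(6)) = -10*(-5 - 0*3*3) = -10*(-5 - 0*3) = -10*(-5 - 1*0) = -10*(-5 + 0) = -10*(-5) = 50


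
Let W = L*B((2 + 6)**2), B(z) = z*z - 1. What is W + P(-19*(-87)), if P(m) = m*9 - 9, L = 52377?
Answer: 214498683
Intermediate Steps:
B(z) = -1 + z**2 (B(z) = z**2 - 1 = -1 + z**2)
P(m) = -9 + 9*m (P(m) = 9*m - 9 = -9 + 9*m)
W = 214483815 (W = 52377*(-1 + ((2 + 6)**2)**2) = 52377*(-1 + (8**2)**2) = 52377*(-1 + 64**2) = 52377*(-1 + 4096) = 52377*4095 = 214483815)
W + P(-19*(-87)) = 214483815 + (-9 + 9*(-19*(-87))) = 214483815 + (-9 + 9*1653) = 214483815 + (-9 + 14877) = 214483815 + 14868 = 214498683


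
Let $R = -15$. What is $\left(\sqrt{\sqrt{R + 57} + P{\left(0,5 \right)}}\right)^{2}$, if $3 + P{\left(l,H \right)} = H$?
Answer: $2 + \sqrt{42} \approx 8.4807$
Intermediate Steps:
$P{\left(l,H \right)} = -3 + H$
$\left(\sqrt{\sqrt{R + 57} + P{\left(0,5 \right)}}\right)^{2} = \left(\sqrt{\sqrt{-15 + 57} + \left(-3 + 5\right)}\right)^{2} = \left(\sqrt{\sqrt{42} + 2}\right)^{2} = \left(\sqrt{2 + \sqrt{42}}\right)^{2} = 2 + \sqrt{42}$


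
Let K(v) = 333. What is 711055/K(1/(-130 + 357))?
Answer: 711055/333 ≈ 2135.3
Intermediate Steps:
711055/K(1/(-130 + 357)) = 711055/333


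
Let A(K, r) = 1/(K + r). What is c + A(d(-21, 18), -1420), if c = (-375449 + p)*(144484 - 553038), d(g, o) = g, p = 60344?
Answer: 185510605172969/1441 ≈ 1.2874e+11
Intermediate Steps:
c = 128737408170 (c = (-375449 + 60344)*(144484 - 553038) = -315105*(-408554) = 128737408170)
c + A(d(-21, 18), -1420) = 128737408170 + 1/(-21 - 1420) = 128737408170 + 1/(-1441) = 128737408170 - 1/1441 = 185510605172969/1441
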